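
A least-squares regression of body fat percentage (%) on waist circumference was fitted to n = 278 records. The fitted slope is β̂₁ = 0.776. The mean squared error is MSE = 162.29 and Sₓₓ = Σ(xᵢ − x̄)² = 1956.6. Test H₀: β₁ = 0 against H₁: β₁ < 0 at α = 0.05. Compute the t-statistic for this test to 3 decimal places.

SE(β̂₁) = √(MSE/Sₓₓ) = √(162.29/1956.6) = 0.288002.
t = 0.776 / 0.288002 = 2.694.
df = n − 2 = 276.
One-sided p ≈ 0.9963, which is ≥ 0.05, so fail to reject H₀.
The data do not give significant evidence that the true slope on waist circumference is negative.

t = 2.694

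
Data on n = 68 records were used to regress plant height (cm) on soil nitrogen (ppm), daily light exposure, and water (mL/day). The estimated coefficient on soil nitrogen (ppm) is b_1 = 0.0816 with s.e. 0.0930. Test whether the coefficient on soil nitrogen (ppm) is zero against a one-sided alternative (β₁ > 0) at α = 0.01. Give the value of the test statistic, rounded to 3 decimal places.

t = 0.877

H₀: β₁ = 0 vs H₁: β₁ > 0.
t = (b_1 − β₁⁰)/SE = 0.0816 / 0.0930 = 0.877.
df = n − k − 1 = 68 − 3 − 1 = 64.
One-sided p ≈ 0.1918, which is ≥ 0.01, so fail to reject H₀.
The data do not give significant evidence that the true slope on soil nitrogen (ppm) is positive, holding the other predictors fixed.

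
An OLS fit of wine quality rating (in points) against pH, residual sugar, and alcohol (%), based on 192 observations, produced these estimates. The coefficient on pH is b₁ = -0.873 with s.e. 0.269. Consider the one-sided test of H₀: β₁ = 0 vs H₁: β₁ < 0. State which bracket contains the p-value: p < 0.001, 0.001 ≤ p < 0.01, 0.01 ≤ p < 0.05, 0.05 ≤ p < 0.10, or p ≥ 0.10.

p < 0.001

t = -0.873 / 0.269 = -3.245.
df = n − k − 1 = 192 − 3 − 1 = 188.
One-sided p = P(T_{188} < t) ≈ 0.0007.
So p < 0.001.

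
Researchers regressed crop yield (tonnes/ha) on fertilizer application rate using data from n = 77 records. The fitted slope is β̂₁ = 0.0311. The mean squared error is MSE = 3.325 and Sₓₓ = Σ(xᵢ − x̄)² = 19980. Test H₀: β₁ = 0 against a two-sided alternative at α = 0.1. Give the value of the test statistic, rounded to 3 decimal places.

t = 2.411

SE(β̂₁) = √(MSE/Sₓₓ) = √(3.325/19980) = 0.0129002.
t = 0.0311 / 0.0129002 = 2.411.
df = n − 2 = 75.
Two-sided p ≈ 0.0184, which is < 0.1, so reject H₀.
There is evidence that fertilizer application rate is associated with crop yield.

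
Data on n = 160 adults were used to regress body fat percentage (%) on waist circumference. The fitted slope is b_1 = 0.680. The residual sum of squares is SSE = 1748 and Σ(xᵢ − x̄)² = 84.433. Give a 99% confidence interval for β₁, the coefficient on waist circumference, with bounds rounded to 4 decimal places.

(-0.2638, 1.6238)

MSE = SSE/(n − 2) = 1748/158 = 11.0633.
SE(b_1) = √(MSE/Sₓₓ) = √(11.0633/84.433) = 0.361981.
df = n − 2 = 158.
t* = t_{0.005, 158} = 2.607304.
Margin = t* × SE = 2.607304 × 0.361981 = 0.943795.
CI: 0.680 ± 0.943795 → (-0.2638, 1.6238).
With 99% confidence, each one-unit increase in waist circumference is associated with a change of between -0.2638 and 1.6238 % in body fat percentage.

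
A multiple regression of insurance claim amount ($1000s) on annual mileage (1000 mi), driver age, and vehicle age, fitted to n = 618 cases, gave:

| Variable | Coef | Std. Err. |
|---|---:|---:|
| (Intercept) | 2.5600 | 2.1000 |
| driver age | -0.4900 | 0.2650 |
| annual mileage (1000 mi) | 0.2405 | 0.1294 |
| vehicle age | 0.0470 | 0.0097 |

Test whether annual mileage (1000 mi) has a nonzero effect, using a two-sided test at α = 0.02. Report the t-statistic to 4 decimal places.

t = 1.8586

Read off: b = 0.2405, SE = 0.1294 for annual mileage (1000 mi).
H₀: β₁ = 0 vs H₁: β₁ ≠ 0.
t = 0.2405 / 0.1294 = 1.8586.
df = n − k − 1 = 618 − 3 − 1 = 614.
Two-sided p ≈ 0.0636, which is ≥ 0.02, so fail to reject H₀.
The data do not give significant evidence of an association between annual mileage (1000 mi) and insurance claim amount, after adjusting for the other predictors.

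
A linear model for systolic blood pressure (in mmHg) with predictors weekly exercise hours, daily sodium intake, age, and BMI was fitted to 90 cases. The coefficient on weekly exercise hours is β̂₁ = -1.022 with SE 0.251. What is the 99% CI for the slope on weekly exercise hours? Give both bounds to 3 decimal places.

(-1.683, -0.361)

df = n − k − 1 = 90 − 4 − 1 = 85.
t* = t_{0.005, 85} = 2.634914.
Margin = t* × SE = 2.634914 × 0.251 = 0.66136.
CI: -1.022 ± 0.66136 → (-1.683, -0.361).
With 99% confidence, each one-unit increase in weekly exercise hours is associated with a change of between -1.683 and -0.361 mmHg in systolic blood pressure, holding the other predictors fixed.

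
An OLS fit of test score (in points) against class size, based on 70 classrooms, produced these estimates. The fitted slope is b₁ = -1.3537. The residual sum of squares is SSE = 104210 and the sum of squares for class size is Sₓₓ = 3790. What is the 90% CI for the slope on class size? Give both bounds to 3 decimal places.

(-2.414, -0.293)

MSE = SSE/(n − 2) = 104210/68 = 1532.5.
SE(b₁) = √(MSE/Sₓₓ) = √(1532.5/3790) = 0.635888.
df = n − 2 = 68.
t* = t_{0.05, 68} = 1.667572.
Margin = t* × SE = 1.667572 × 0.635888 = 1.06039.
CI: -1.3537 ± 1.06039 → (-2.414, -0.293).
With 90% confidence, each one-unit increase in class size is associated with a change of between -2.414 and -0.293 points in test score.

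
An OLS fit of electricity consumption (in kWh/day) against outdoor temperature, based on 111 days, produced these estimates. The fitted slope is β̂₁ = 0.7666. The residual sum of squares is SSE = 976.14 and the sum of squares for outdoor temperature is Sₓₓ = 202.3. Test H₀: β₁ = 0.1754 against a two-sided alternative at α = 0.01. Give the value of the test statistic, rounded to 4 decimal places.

t = 2.8099

MSE = SSE/(n − 2) = 976.14/109 = 8.95541.
SE(β̂₁) = √(MSE/Sₓₓ) = √(8.95541/202.3) = 0.2104.
t = (0.7666 − 0.1754) / 0.2104 = 2.8099.
df = n − 2 = 109.
Two-sided p ≈ 0.0059, which is < 0.01, so reject H₀.
There is evidence that the true slope on outdoor temperature differs from 0.1754 kWh/day per unit.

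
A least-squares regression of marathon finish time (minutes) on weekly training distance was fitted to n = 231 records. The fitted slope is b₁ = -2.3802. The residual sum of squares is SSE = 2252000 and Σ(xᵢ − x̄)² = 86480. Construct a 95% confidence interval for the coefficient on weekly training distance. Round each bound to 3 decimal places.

MSE = SSE/(n − 2) = 2252000/229 = 9834.06.
SE(b₁) = √(MSE/Sₓₓ) = √(9834.06/86480) = 0.337216.
df = n − 2 = 229.
t* = t_{0.025, 229} = 1.970377.
Margin = t* × SE = 1.970377 × 0.337216 = 0.66444.
CI: -2.3802 ± 0.66444 → (-3.045, -1.716).
With 95% confidence, each one-unit increase in weekly training distance is associated with a change of between -3.045 and -1.716 minutes in marathon finish time.

(-3.045, -1.716)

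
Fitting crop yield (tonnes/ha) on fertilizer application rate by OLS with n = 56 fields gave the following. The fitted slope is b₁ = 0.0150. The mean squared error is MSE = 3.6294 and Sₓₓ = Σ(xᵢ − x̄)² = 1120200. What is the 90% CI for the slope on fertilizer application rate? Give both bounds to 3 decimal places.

(0.012, 0.018)

SE(b₁) = √(MSE/Sₓₓ) = √(3.6294/1120200) = 0.00179999.
df = n − 2 = 54.
t* = t_{0.05, 54} = 1.673565.
Margin = t* × SE = 1.673565 × 0.00179999 = 0.00301.
CI: 0.0150 ± 0.00301 → (0.012, 0.018).
With 90% confidence, each one-unit increase in fertilizer application rate is associated with a change of between 0.012 and 0.018 tonnes/ha in crop yield.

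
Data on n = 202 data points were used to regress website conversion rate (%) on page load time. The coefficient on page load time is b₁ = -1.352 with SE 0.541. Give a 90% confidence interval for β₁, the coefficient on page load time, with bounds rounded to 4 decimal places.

(-2.2460, -0.4580)

df = n − 2 = 202 − 2 = 200.
t* = t_{0.05, 200} = 1.652508.
Margin = t* × SE = 1.652508 × 0.541 = 0.894007.
CI: -1.352 ± 0.894007 → (-2.2460, -0.4580).
With 90% confidence, each one-unit increase in page load time is associated with a change of between -2.2460 and -0.4580 % in website conversion rate.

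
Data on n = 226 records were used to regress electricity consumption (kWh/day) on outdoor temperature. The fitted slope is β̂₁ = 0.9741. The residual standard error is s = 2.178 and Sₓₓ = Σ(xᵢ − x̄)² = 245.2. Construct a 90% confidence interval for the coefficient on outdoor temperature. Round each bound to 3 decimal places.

SE(β̂₁) = s/√Sₓₓ = 2.178/√245.2 = 0.139091.
df = n − 2 = 224.
t* = t_{0.05, 224} = 1.651685.
Margin = t* × SE = 1.651685 × 0.139091 = 0.22973.
CI: 0.9741 ± 0.22973 → (0.744, 1.204).
With 90% confidence, each one-unit increase in outdoor temperature is associated with a change of between 0.744 and 1.204 kWh/day in electricity consumption.

(0.744, 1.204)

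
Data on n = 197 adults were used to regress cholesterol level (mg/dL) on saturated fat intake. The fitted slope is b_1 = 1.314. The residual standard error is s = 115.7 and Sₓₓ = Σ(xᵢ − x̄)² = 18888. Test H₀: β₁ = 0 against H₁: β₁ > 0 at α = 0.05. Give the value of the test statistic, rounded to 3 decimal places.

t = 1.561

SE(b_1) = s/√Sₓₓ = 115.7/√18888 = 0.841861.
t = 1.314 / 0.841861 = 1.561.
df = n − 2 = 195.
One-sided p ≈ 0.0601, which is ≥ 0.05, so fail to reject H₀.
The data do not give significant evidence that the true slope on saturated fat intake is positive.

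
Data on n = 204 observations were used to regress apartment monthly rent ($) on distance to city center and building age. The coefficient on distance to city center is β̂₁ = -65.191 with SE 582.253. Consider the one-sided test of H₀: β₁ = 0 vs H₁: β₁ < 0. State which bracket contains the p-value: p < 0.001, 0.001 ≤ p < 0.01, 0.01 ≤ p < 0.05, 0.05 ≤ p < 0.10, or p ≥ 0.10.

p ≥ 0.10

t = -65.191 / 582.253 = -0.112.
df = n − k − 1 = 204 − 2 − 1 = 201.
One-sided p = P(T_{201} < t) ≈ 0.4555.
So p ≥ 0.10.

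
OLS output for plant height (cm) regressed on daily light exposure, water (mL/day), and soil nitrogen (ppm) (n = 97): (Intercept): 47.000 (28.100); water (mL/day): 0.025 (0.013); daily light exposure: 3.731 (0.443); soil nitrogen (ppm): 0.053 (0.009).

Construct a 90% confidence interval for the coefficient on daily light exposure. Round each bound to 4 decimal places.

Read off: b = 3.731, SE = 0.443 for daily light exposure.
df = n − k − 1 = 97 − 3 − 1 = 93.
t* = t_{0.05, 93} = 1.661404.
Margin = t* × SE = 1.661404 × 0.443 = 0.736002.
CI: 3.731 ± 0.736002 → (2.9950, 4.4670).

(2.9950, 4.4670)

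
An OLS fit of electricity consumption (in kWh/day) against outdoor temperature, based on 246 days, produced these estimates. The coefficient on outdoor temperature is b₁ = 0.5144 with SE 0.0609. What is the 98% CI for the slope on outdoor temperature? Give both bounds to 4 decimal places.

(0.3718, 0.6570)

df = n − 2 = 246 − 2 = 244.
t* = t_{0.01, 244} = 2.341728.
Margin = t* × SE = 2.341728 × 0.0609 = 0.142611.
CI: 0.5144 ± 0.142611 → (0.3718, 0.6570).
With 98% confidence, each one-unit increase in outdoor temperature is associated with a change of between 0.3718 and 0.6570 kWh/day in electricity consumption.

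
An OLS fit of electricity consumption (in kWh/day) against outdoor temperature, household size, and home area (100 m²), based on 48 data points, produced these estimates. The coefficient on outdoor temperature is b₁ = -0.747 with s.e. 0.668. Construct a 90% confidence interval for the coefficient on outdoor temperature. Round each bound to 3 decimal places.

(-1.869, 0.375)

df = n − k − 1 = 48 − 3 − 1 = 44.
t* = t_{0.05, 44} = 1.68023.
Margin = t* × SE = 1.68023 × 0.668 = 1.12239.
CI: -0.747 ± 1.12239 → (-1.869, 0.375).
With 90% confidence, each one-unit increase in outdoor temperature is associated with a change of between -1.869 and 0.375 kWh/day in electricity consumption, holding the other predictors fixed.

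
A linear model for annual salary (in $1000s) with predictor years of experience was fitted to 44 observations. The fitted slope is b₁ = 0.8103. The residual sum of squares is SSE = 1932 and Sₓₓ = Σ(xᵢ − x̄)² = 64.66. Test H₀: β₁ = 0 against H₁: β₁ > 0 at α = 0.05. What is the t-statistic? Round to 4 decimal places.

MSE = SSE/(n − 2) = 1932/42 = 46.
SE(b₁) = √(MSE/Sₓₓ) = √(46/64.66) = 0.843453.
t = 0.8103 / 0.843453 = 0.9607.
df = n − 2 = 42.
One-sided p ≈ 0.1711, which is ≥ 0.05, so fail to reject H₀.
The data do not give significant evidence that the true slope on years of experience is positive.

t = 0.9607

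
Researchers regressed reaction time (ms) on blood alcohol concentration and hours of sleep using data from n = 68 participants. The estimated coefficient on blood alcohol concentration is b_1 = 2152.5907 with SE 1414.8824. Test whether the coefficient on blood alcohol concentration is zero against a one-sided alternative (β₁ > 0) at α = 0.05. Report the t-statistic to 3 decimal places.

t = 1.521

H₀: β₁ = 0 vs H₁: β₁ > 0.
t = (b_1 − β₁⁰)/SE = 2152.5907 / 1414.8824 = 1.521.
df = n − k − 1 = 68 − 2 − 1 = 65.
One-sided p ≈ 0.0665, which is ≥ 0.05, so fail to reject H₀.
The data do not give significant evidence that the true slope on blood alcohol concentration is positive, holding the other predictors fixed.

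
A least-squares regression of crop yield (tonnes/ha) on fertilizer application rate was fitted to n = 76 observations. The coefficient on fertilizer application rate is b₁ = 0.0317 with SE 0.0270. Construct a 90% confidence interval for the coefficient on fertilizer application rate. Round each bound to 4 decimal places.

df = n − 2 = 76 − 2 = 74.
t* = t_{0.05, 74} = 1.665707.
Margin = t* × SE = 1.665707 × 0.0270 = 0.044974.
CI: 0.0317 ± 0.044974 → (-0.0133, 0.0767).
With 90% confidence, each one-unit increase in fertilizer application rate is associated with a change of between -0.0133 and 0.0767 tonnes/ha in crop yield.

(-0.0133, 0.0767)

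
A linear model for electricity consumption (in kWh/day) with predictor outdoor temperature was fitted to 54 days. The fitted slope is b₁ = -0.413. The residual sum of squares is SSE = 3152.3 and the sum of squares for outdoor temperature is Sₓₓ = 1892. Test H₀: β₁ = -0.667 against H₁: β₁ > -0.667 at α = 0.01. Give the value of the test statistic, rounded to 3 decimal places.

t = 1.419

MSE = SSE/(n − 2) = 3152.3/52 = 60.6212.
SE(b₁) = √(MSE/Sₓₓ) = √(60.6212/1892) = 0.178999.
t = (-0.413 − (-0.667)) / 0.178999 = 1.419.
df = n − 2 = 52.
One-sided p ≈ 0.0809, which is ≥ 0.01, so fail to reject H₀.
The data do not give significant evidence that the true slope on outdoor temperature exceeds -0.667 kWh/day per unit.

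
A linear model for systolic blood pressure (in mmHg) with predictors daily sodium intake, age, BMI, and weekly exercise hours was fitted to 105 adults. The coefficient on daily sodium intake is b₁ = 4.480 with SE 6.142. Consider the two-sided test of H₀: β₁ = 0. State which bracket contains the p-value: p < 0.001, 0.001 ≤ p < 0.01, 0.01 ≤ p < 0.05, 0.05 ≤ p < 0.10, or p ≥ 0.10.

t = 4.480 / 6.142 = 0.729.
df = n − k − 1 = 105 − 4 − 1 = 100.
Two-sided p = 2·P(T_{100} > |t|) ≈ 0.4675.
So p ≥ 0.10.

p ≥ 0.10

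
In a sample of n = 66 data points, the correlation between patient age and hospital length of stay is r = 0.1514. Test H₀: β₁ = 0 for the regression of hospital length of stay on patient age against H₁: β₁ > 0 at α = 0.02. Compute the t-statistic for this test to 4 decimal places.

t = 1.2253

t = r·√(n − 2)/√(1 − r²) = 0.1514·√64/√0.977078 = 1.2253.
df = n − 2 = 64.
One-sided p ≈ 0.1125, which is ≥ 0.02, so fail to reject H₀.
The data do not give significant evidence of a linear association between patient age and hospital length of stay.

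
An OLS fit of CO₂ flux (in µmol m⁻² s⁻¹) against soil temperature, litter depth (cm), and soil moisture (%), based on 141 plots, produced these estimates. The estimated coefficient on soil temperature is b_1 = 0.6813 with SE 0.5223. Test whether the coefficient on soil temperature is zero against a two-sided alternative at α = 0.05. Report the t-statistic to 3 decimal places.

t = 1.304

H₀: β₁ = 0 vs H₁: β₁ ≠ 0.
t = (b_1 − β₁⁰)/SE = 0.6813 / 0.5223 = 1.304.
df = n − k − 1 = 141 − 3 − 1 = 137.
Two-sided p ≈ 0.1943, which is ≥ 0.05, so fail to reject H₀.
The data do not give significant evidence of an association between soil temperature and CO₂ flux, after adjusting for the other predictors.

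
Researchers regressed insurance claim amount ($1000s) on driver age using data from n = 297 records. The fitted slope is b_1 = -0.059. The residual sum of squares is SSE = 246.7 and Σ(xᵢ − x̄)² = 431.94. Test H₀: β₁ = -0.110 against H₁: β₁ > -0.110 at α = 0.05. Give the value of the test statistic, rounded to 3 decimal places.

MSE = SSE/(n − 2) = 246.7/295 = 0.836271.
SE(b_1) = √(MSE/Sₓₓ) = √(0.836271/431.94) = 0.0440009.
t = (-0.059 − (-0.110)) / 0.0440009 = 1.159.
df = n − 2 = 295.
One-sided p ≈ 0.1237, which is ≥ 0.05, so fail to reject H₀.
The data do not give significant evidence that the true slope on driver age exceeds -0.110 $1000s per unit.

t = 1.159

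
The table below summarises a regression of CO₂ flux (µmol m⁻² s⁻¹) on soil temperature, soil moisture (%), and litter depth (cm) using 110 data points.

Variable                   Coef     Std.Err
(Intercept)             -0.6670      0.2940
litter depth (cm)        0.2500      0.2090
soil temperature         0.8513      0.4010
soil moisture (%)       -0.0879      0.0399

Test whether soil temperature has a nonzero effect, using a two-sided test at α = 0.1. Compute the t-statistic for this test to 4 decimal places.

Read off: b = 0.8513, SE = 0.4010 for soil temperature.
H₀: β₁ = 0 vs H₁: β₁ ≠ 0.
t = 0.8513 / 0.4010 = 2.1229.
df = n − k − 1 = 110 − 3 − 1 = 106.
Two-sided p ≈ 0.0361, which is < 0.1, so reject H₀.
There is evidence that soil temperature is associated with CO₂ flux, holding the other predictors fixed.

t = 2.1229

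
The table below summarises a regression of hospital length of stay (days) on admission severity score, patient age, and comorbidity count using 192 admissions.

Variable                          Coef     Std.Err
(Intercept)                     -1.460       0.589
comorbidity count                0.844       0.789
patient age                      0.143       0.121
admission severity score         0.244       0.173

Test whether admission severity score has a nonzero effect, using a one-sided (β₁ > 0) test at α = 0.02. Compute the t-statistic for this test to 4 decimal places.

t = 1.4104

Read off: b = 0.244, SE = 0.173 for admission severity score.
H₀: β₁ = 0 vs H₁: β₁ > 0.
t = 0.244 / 0.173 = 1.4104.
df = n − k − 1 = 192 − 3 − 1 = 188.
One-sided p ≈ 0.0800, which is ≥ 0.02, so fail to reject H₀.
The data do not give significant evidence that the true slope on admission severity score is positive, holding the other predictors fixed.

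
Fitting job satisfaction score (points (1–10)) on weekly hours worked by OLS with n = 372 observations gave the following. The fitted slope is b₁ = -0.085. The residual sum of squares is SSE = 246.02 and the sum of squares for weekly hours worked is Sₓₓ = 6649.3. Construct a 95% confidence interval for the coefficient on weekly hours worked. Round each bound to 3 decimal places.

(-0.105, -0.065)

MSE = SSE/(n − 2) = 246.02/370 = 0.664919.
SE(b₁) = √(MSE/Sₓₓ) = √(0.664919/6649.3) = 0.00999992.
df = n − 2 = 370.
t* = t_{0.025, 370} = 1.966396.
Margin = t* × SE = 1.966396 × 0.00999992 = 0.01966.
CI: -0.085 ± 0.01966 → (-0.105, -0.065).
With 95% confidence, each one-unit increase in weekly hours worked is associated with a change of between -0.105 and -0.065 points (1–10) in job satisfaction score.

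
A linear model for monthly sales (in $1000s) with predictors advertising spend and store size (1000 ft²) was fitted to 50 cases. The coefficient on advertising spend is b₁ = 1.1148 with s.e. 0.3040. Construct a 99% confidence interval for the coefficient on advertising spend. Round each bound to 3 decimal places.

df = n − k − 1 = 50 − 2 − 1 = 47.
t* = t_{0.005, 47} = 2.684556.
Margin = t* × SE = 2.684556 × 0.3040 = 0.81610.
CI: 1.1148 ± 0.81610 → (0.299, 1.931).
With 99% confidence, each one-unit increase in advertising spend is associated with a change of between 0.299 and 1.931 $1000s in monthly sales, holding the other predictors fixed.

(0.299, 1.931)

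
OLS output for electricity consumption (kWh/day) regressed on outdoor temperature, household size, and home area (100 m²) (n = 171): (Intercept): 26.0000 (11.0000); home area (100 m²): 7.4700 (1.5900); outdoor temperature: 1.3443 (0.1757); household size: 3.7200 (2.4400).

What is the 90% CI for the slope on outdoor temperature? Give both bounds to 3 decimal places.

(1.054, 1.635)

Read off: b = 1.3443, SE = 0.1757 for outdoor temperature.
df = n − k − 1 = 171 − 3 − 1 = 167.
t* = t_{0.05, 167} = 1.654029.
Margin = t* × SE = 1.654029 × 0.1757 = 0.29061.
CI: 1.3443 ± 0.29061 → (1.054, 1.635).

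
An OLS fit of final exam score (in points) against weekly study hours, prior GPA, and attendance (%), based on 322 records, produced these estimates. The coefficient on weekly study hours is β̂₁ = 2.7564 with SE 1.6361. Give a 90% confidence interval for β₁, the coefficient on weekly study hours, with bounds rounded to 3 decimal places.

df = n − k − 1 = 322 − 3 − 1 = 318.
t* = t_{0.05, 318} = 1.649659.
Margin = t* × SE = 1.649659 × 1.6361 = 2.69901.
CI: 2.7564 ± 2.69901 → (0.057, 5.455).
With 90% confidence, each one-unit increase in weekly study hours is associated with a change of between 0.057 and 5.455 points in final exam score, holding the other predictors fixed.

(0.057, 5.455)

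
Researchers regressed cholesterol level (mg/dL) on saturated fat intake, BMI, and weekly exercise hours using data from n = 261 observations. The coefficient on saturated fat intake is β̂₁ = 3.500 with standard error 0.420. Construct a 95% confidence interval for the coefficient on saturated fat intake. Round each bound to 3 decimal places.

df = n − k − 1 = 261 − 3 − 1 = 257.
t* = t_{0.025, 257} = 1.969237.
Margin = t* × SE = 1.969237 × 0.420 = 0.82708.
CI: 3.500 ± 0.82708 → (2.673, 4.327).
With 95% confidence, each one-unit increase in saturated fat intake is associated with a change of between 2.673 and 4.327 mg/dL in cholesterol level, holding the other predictors fixed.

(2.673, 4.327)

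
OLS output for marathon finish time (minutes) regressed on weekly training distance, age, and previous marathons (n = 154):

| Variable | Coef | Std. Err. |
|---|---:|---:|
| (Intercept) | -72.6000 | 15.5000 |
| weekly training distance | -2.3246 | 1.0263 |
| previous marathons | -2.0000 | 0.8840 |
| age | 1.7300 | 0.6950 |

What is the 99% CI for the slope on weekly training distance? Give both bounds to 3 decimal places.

Read off: b = -2.3246, SE = 1.0263 for weekly training distance.
df = n − k − 1 = 154 − 3 − 1 = 150.
t* = t_{0.005, 150} = 2.609003.
Margin = t* × SE = 2.609003 × 1.0263 = 2.67762.
CI: -2.3246 ± 2.67762 → (-5.002, 0.353).

(-5.002, 0.353)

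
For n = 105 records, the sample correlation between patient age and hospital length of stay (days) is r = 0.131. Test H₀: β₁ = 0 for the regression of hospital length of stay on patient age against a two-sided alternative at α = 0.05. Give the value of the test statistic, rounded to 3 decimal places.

t = r·√(n − 2)/√(1 − r²) = 0.131·√103/√0.982839 = 1.341.
df = n − 2 = 103.
Two-sided p ≈ 0.1829, which is ≥ 0.05, so fail to reject H₀.
The data do not give significant evidence of a linear association between patient age and hospital length of stay.

t = 1.341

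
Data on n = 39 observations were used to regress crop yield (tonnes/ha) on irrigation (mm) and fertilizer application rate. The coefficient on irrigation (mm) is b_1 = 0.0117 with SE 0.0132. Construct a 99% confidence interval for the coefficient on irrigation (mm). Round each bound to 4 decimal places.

df = n − k − 1 = 39 − 2 − 1 = 36.
t* = t_{0.005, 36} = 2.719485.
Margin = t* × SE = 2.719485 × 0.0132 = 0.035897.
CI: 0.0117 ± 0.035897 → (-0.0242, 0.0476).
With 99% confidence, each one-unit increase in irrigation (mm) is associated with a change of between -0.0242 and 0.0476 tonnes/ha in crop yield, holding the other predictors fixed.

(-0.0242, 0.0476)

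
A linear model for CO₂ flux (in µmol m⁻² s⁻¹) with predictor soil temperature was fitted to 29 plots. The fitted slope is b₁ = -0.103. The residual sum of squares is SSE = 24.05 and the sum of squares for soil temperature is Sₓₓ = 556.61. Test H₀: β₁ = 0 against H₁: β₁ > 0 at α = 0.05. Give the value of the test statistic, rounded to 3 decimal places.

MSE = SSE/(n − 2) = 24.05/27 = 0.890741.
SE(b₁) = √(MSE/Sₓₓ) = √(0.890741/556.61) = 0.0400037.
t = -0.103 / 0.0400037 = -2.575.
df = n − 2 = 27.
One-sided p ≈ 0.9921, which is ≥ 0.05, so fail to reject H₀.
The data do not give significant evidence that the true slope on soil temperature is positive.

t = -2.575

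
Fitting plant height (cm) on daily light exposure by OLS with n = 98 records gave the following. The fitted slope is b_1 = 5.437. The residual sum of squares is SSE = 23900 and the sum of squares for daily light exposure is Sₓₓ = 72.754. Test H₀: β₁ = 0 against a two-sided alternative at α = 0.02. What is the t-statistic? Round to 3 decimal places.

t = 2.939

MSE = SSE/(n − 2) = 23900/96 = 248.958.
SE(b_1) = √(MSE/Sₓₓ) = √(248.958/72.754) = 1.84984.
t = 5.437 / 1.84984 = 2.939.
df = n − 2 = 96.
Two-sided p ≈ 0.0041, which is < 0.02, so reject H₀.
There is evidence that daily light exposure is associated with plant height.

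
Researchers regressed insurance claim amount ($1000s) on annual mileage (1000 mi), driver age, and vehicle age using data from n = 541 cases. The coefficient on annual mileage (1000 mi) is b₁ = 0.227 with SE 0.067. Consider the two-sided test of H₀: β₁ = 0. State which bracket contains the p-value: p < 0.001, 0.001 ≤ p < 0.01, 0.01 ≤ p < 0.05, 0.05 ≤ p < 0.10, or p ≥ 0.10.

t = 0.227 / 0.067 = 3.388.
df = n − k − 1 = 541 − 3 − 1 = 537.
Two-sided p = 2·P(T_{537} > |t|) ≈ 0.0008.
So p < 0.001.

p < 0.001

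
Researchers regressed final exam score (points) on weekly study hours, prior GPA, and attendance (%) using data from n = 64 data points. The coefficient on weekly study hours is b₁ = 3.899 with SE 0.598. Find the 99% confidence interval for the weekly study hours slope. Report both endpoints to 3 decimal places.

df = n − k − 1 = 64 − 3 − 1 = 60.
t* = t_{0.005, 60} = 2.660283.
Margin = t* × SE = 2.660283 × 0.598 = 1.59085.
CI: 3.899 ± 1.59085 → (2.308, 5.490).
With 99% confidence, each one-unit increase in weekly study hours is associated with a change of between 2.308 and 5.490 points in final exam score, holding the other predictors fixed.

(2.308, 5.490)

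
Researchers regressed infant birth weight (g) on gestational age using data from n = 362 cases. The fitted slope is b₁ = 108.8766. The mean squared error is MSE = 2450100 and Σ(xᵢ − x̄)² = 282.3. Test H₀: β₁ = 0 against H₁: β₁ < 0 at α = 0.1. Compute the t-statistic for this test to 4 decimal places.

t = 1.1687

SE(b₁) = √(MSE/Sₓₓ) = √(2.4501e+06/282.3) = 93.1615.
t = 108.8766 / 93.1615 = 1.1687.
df = n − 2 = 360.
One-sided p ≈ 0.8783, which is ≥ 0.1, so fail to reject H₀.
The data do not give significant evidence that the true slope on gestational age is negative.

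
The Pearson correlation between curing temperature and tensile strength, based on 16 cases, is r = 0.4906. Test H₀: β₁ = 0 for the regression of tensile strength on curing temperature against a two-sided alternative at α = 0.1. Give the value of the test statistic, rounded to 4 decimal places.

t = 2.1066

t = r·√(n − 2)/√(1 − r²) = 0.4906·√14/√0.759312 = 2.1066.
df = n − 2 = 14.
Two-sided p ≈ 0.0537, which is < 0.1, so reject H₀.
There is evidence of a linear association between curing temperature and tensile strength.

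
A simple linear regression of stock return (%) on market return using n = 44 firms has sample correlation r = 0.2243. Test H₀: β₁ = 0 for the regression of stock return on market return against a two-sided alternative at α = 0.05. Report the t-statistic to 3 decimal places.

t = 1.492

t = r·√(n − 2)/√(1 − r²) = 0.2243·√42/√0.94969 = 1.492.
df = n − 2 = 42.
Two-sided p ≈ 0.1433, which is ≥ 0.05, so fail to reject H₀.
The data do not give significant evidence of a linear association between market return and stock return.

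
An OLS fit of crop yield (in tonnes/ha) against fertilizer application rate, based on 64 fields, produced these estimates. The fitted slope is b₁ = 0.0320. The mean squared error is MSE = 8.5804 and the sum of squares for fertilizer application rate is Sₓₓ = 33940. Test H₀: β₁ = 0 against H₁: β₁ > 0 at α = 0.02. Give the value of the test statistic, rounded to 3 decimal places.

SE(b₁) = √(MSE/Sₓₓ) = √(8.5804/33940) = 0.0159.
t = 0.0320 / 0.0159 = 2.013.
df = n − 2 = 62.
One-sided p ≈ 0.0243, which is ≥ 0.02, so fail to reject H₀.
The data do not give significant evidence that the true slope on fertilizer application rate is positive.

t = 2.013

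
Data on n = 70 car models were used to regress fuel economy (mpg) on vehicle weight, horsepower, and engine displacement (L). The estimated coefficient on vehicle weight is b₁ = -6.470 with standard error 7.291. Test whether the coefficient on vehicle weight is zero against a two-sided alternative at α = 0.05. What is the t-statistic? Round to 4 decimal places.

t = -0.8874

H₀: β₁ = 0 vs H₁: β₁ ≠ 0.
t = (b₁ − β₁⁰)/SE = -6.470 / 7.291 = -0.8874.
df = n − k − 1 = 70 − 3 − 1 = 66.
Two-sided p ≈ 0.3781, which is ≥ 0.05, so fail to reject H₀.
The data do not give significant evidence of an association between vehicle weight and fuel economy, after adjusting for the other predictors.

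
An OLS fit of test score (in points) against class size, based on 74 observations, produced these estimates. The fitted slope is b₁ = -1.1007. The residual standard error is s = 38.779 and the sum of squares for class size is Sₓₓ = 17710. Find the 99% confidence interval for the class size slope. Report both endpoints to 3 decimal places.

SE(b₁) = s/√Sₓₓ = 38.779/√17710 = 0.291399.
df = n − 2 = 72.
t* = t_{0.005, 72} = 2.645852.
Margin = t* × SE = 2.645852 × 0.291399 = 0.77100.
CI: -1.1007 ± 0.77100 → (-1.872, -0.330).
With 99% confidence, each one-unit increase in class size is associated with a change of between -1.872 and -0.330 points in test score.

(-1.872, -0.330)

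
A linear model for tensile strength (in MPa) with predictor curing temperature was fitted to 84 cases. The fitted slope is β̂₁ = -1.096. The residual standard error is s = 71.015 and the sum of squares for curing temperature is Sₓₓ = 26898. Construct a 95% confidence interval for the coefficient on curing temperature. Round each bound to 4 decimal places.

(-1.9574, -0.2346)

SE(β̂₁) = s/√Sₓₓ = 71.015/√26898 = 0.433002.
df = n − 2 = 82.
t* = t_{0.025, 82} = 1.989319.
Margin = t* × SE = 1.989319 × 0.433002 = 0.861379.
CI: -1.096 ± 0.861379 → (-1.9574, -0.2346).
With 95% confidence, each one-unit increase in curing temperature is associated with a change of between -1.9574 and -0.2346 MPa in tensile strength.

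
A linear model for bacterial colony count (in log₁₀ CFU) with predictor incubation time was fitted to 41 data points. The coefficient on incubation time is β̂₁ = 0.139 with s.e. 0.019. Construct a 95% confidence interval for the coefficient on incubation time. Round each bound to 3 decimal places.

df = n − 2 = 41 − 2 = 39.
t* = t_{0.025, 39} = 2.022691.
Margin = t* × SE = 2.022691 × 0.019 = 0.03843.
CI: 0.139 ± 0.03843 → (0.101, 0.177).
With 95% confidence, each one-unit increase in incubation time is associated with a change of between 0.101 and 0.177 log₁₀ CFU in bacterial colony count.

(0.101, 0.177)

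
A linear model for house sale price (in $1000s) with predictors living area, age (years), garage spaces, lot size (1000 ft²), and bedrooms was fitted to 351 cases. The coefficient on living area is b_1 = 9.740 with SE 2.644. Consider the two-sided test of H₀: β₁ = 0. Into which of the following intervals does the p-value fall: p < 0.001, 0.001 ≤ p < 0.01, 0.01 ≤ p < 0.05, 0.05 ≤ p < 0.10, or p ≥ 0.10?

t = 9.740 / 2.644 = 3.684.
df = n − k − 1 = 351 − 5 − 1 = 345.
Two-sided p = 2·P(T_{345} > |t|) ≈ 0.0003.
So p < 0.001.

p < 0.001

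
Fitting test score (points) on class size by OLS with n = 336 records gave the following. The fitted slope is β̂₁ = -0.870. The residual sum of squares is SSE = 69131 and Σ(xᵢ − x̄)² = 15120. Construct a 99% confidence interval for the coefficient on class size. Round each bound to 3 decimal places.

(-1.173, -0.567)

MSE = SSE/(n − 2) = 69131/334 = 206.979.
SE(β̂₁) = √(MSE/Sₓₓ) = √(206.979/15120) = 0.117.
df = n − 2 = 334.
t* = t_{0.005, 334} = 2.590629.
Margin = t* × SE = 2.590629 × 0.117 = 0.30310.
CI: -0.870 ± 0.30310 → (-1.173, -0.567).
With 99% confidence, each one-unit increase in class size is associated with a change of between -1.173 and -0.567 points in test score.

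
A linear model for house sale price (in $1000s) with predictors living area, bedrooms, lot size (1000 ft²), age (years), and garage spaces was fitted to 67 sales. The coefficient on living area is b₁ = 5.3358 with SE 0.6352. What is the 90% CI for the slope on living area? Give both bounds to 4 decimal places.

(4.2749, 6.3967)

df = n − k − 1 = 67 − 5 − 1 = 61.
t* = t_{0.05, 61} = 1.670219.
Margin = t* × SE = 1.670219 × 0.6352 = 1.060923.
CI: 5.3358 ± 1.060923 → (4.2749, 6.3967).
With 90% confidence, each one-unit increase in living area is associated with a change of between 4.2749 and 6.3967 $1000s in house sale price, holding the other predictors fixed.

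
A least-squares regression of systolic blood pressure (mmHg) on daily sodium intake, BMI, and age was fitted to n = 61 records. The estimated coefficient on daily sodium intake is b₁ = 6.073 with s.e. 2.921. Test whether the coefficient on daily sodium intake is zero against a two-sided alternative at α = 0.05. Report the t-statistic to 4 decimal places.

t = 2.0791

H₀: β₁ = 0 vs H₁: β₁ ≠ 0.
t = (b₁ − β₁⁰)/SE = 6.073 / 2.921 = 2.0791.
df = n − k − 1 = 61 − 3 − 1 = 57.
Two-sided p ≈ 0.0421, which is < 0.05, so reject H₀.
There is evidence that daily sodium intake is associated with systolic blood pressure, holding the other predictors fixed.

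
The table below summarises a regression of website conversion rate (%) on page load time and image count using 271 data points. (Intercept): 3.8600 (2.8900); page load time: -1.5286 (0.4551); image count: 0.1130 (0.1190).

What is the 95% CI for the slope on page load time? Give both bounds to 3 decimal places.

(-2.425, -0.633)

Read off: b = -1.5286, SE = 0.4551 for page load time.
df = n − k − 1 = 271 − 2 − 1 = 268.
t* = t_{0.025, 268} = 1.968855.
Margin = t* × SE = 1.968855 × 0.4551 = 0.89603.
CI: -1.5286 ± 0.89603 → (-2.425, -0.633).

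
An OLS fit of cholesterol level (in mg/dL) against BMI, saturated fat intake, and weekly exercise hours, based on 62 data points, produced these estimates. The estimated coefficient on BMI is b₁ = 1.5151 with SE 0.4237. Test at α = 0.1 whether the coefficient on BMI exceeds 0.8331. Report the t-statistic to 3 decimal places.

H₀: β₁ = 0.8331 vs H₁: β₁ > 0.8331.
t = (b₁ − β₁⁰)/SE = (1.5151 − 0.8331) / 0.4237 = 1.610.
df = n − k − 1 = 62 − 3 − 1 = 58.
One-sided p ≈ 0.0565, which is < 0.1, so reject H₀.
There is evidence that the true slope on BMI exceeds 0.8331 mg/dL per unit, holding the other predictors fixed.

t = 1.610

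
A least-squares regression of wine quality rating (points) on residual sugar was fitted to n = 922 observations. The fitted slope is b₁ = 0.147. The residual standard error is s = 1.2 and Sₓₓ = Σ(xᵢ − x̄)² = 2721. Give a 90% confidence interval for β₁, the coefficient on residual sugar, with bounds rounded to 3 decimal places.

SE(b₁) = s/√Sₓₓ = 1.2/√2721 = 0.0230047.
df = n − 2 = 920.
t* = t_{0.05, 920} = 1.646512.
Margin = t* × SE = 1.646512 × 0.0230047 = 0.03788.
CI: 0.147 ± 0.03788 → (0.109, 0.185).
With 90% confidence, each one-unit increase in residual sugar is associated with a change of between 0.109 and 0.185 points in wine quality rating.

(0.109, 0.185)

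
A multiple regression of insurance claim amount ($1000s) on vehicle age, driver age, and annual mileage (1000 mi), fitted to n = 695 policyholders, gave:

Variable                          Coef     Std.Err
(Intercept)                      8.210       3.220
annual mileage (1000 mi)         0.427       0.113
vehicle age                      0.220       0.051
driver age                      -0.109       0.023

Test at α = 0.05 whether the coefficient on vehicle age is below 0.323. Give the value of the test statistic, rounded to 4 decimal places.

t = -2.0196

Read off: b = 0.220, SE = 0.051 for vehicle age.
H₀: β₁ = 0.323 vs H₁: β₁ < 0.323.
t = (0.220 − 0.323) / 0.051 = -2.0196.
df = n − k − 1 = 695 − 3 − 1 = 691.
One-sided p ≈ 0.0219, which is < 0.05, so reject H₀.
There is evidence that the true slope on vehicle age is below 0.323 $1000s per unit, holding the other predictors fixed.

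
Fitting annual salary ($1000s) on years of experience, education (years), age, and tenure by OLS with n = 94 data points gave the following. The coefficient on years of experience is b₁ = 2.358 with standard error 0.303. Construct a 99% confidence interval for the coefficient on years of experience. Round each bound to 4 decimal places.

(1.5604, 3.1556)

df = n − k − 1 = 94 − 4 − 1 = 89.
t* = t_{0.005, 89} = 2.632204.
Margin = t* × SE = 2.632204 × 0.303 = 0.797558.
CI: 2.358 ± 0.797558 → (1.5604, 3.1556).
With 99% confidence, each one-unit increase in years of experience is associated with a change of between 1.5604 and 3.1556 $1000s in annual salary, holding the other predictors fixed.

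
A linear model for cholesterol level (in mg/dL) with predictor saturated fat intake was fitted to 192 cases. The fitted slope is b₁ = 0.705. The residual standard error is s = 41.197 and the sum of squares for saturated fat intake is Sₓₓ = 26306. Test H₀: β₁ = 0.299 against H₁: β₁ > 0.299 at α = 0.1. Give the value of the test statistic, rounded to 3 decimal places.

t = 1.598

SE(b₁) = s/√Sₓₓ = 41.197/√26306 = 0.254003.
t = (0.705 − 0.299) / 0.254003 = 1.598.
df = n − 2 = 190.
One-sided p ≈ 0.0558, which is < 0.1, so reject H₀.
There is evidence that the true slope on saturated fat intake exceeds 0.299 mg/dL per unit.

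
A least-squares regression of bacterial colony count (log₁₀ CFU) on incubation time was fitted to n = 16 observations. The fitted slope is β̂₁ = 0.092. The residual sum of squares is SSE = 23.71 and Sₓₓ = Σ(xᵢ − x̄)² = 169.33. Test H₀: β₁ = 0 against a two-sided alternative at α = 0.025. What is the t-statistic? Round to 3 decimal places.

MSE = SSE/(n − 2) = 23.71/14 = 1.69357.
SE(β̂₁) = √(MSE/Sₓₓ) = √(1.69357/169.33) = 0.100008.
t = 0.092 / 0.100008 = 0.920.
df = n − 2 = 14.
Two-sided p ≈ 0.3732, which is ≥ 0.025, so fail to reject H₀.
The data do not give significant evidence of an association between incubation time and bacterial colony count.

t = 0.920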